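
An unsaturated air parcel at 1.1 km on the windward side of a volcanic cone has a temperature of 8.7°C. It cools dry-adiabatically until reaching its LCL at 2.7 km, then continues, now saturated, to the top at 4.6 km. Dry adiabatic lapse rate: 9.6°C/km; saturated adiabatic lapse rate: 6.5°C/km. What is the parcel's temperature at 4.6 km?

1100 → 2700 m (dry, 9.6°C/km): ΔT = -9.6 × 1.6 = -15.36°C → T = -6.66°C
2700 → 4600 m (saturated, 6.5°C/km): ΔT = -6.5 × 1.9 = -12.35°C → T = -19.01°C

-19.01°C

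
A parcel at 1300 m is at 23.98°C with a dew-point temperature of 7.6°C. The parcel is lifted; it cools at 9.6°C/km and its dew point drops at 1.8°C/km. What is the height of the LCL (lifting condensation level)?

3400 m

T and T_d converge at 9.6 − 1.8 = 7.8°C per km
Height above start = (23.98 − 7.6) / 7.8 = 2.1 km
LCL altitude = 1300 m + 2100 m = 3400 m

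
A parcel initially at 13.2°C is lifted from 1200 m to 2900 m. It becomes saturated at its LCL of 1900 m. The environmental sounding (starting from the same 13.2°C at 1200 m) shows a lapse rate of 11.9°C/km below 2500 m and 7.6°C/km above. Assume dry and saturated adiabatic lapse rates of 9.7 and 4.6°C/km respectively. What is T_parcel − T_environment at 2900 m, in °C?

+7.12°C (parcel warmer than environment)

Parcel:
  1200–1900 m, dry: Δz = 0.7 km ⇒ ΔT = -6.79°C; T = 6.41°C
  1900–2900 m, saturated: Δz = 1 km ⇒ ΔT = -4.6°C; T = 1.81°C
Environment:
  1200–2500 m, environment, lower layer: Δz = 1.3 km ⇒ ΔT = -15.47°C; T = -2.27°C
  2500–2900 m, environment, upper layer: Δz = 0.4 km ⇒ ΔT = -3.04°C; T = -5.31°C
T_parcel − T_env = 1.81 − (-5.31) = +7.12°C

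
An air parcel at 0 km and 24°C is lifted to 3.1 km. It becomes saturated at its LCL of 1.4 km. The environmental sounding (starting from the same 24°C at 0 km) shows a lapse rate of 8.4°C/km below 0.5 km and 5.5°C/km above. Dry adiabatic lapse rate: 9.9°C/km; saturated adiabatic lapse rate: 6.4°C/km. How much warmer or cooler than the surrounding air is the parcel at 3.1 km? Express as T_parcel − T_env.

Parcel:
  From 0 m to 1400 m (dry): cools by 9.9 × 1.4 = 13.86°C, giving 10.14°C.
  From 1400 m to 3100 m (saturated): cools by 6.4 × 1.7 = 10.88°C, giving -0.74°C.
Environment:
  From 0 m to 500 m (environment, lower layer): cools by 8.4 × 0.5 = 4.2°C, giving 19.8°C.
  From 500 m to 3100 m (environment, upper layer): cools by 5.5 × 2.6 = 14.3°C, giving 5.5°C.
T_parcel − T_env = -0.74 − 5.5 = -6.24°C

-6.24°C (parcel cooler than environment)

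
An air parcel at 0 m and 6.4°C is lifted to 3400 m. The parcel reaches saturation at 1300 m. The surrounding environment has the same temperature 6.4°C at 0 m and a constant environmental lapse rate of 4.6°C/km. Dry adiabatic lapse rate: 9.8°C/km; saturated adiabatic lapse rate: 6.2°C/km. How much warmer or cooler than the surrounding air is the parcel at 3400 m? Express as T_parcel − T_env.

-10.12°C (parcel cooler than environment)

Parcel:
  0 → 1300 m (dry, 9.8°C/km): ΔT = -9.8 × 1.3 = -12.74°C → T = -6.34°C
  1300 → 3400 m (saturated, 6.2°C/km): ΔT = -6.2 × 2.1 = -13.02°C → T = -19.36°C
Environment:
  0 → 3400 m (environment, 4.6°C/km): ΔT = -4.6 × 3.4 = -15.64°C → T = -9.24°C
T_parcel − T_env = -19.36 − (-9.24) = -10.12°C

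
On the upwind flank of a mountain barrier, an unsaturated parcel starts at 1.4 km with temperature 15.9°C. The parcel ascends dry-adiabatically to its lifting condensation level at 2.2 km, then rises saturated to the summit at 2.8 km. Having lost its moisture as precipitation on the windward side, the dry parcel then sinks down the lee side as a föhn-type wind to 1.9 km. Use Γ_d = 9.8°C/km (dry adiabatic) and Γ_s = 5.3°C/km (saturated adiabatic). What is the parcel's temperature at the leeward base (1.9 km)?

1400–2200 m, dry: Δz = 0.8 km ⇒ ΔT = -7.84°C; T = 8.06°C
2200–2800 m, saturated: Δz = 0.6 km ⇒ ΔT = -3.18°C; T = 4.88°C
2800–1900 m, dry descent: Δz = 0.9 km ⇒ ΔT = +8.82°C; T = 13.7°C

13.7°C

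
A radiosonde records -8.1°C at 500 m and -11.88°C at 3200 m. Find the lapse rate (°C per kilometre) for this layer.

Γ = −ΔT/Δz = (-8.1 − (-11.88)) / (3200 − 500) m
  = 3.78°C / 2.7 km = 1.4°C/km

1.4°C/km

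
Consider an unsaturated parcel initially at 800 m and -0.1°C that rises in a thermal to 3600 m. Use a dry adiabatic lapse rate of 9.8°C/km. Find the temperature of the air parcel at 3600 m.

-27.54°C

From 800 m to 3600 m (dry adiabatic): cools by 9.8 × 2.8 = 27.44°C, giving -27.54°C.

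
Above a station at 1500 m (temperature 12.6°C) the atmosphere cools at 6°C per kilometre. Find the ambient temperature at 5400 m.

-10.8°C

1500 → 5400 m (environmental, 6°C/km): ΔT = -6 × 3.9 = -23.4°C → T = -10.8°C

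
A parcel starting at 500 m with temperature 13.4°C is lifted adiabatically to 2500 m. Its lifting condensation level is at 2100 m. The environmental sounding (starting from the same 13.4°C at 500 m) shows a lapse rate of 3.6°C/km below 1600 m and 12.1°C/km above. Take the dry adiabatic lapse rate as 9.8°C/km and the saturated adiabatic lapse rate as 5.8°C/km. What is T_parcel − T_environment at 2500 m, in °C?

Parcel:
  From 500 m to 2100 m (dry): cools by 9.8 × 1.6 = 15.68°C, giving -2.28°C.
  From 2100 m to 2500 m (saturated): cools by 5.8 × 0.4 = 2.32°C, giving -4.6°C.
Environment:
  From 500 m to 1600 m (environment, lower layer): cools by 3.6 × 1.1 = 3.96°C, giving 9.44°C.
  From 1600 m to 2500 m (environment, upper layer): cools by 12.1 × 0.9 = 10.89°C, giving -1.45°C.
T_parcel − T_env = -4.6 − (-1.45) = -3.15°C

-3.15°C (parcel cooler than environment)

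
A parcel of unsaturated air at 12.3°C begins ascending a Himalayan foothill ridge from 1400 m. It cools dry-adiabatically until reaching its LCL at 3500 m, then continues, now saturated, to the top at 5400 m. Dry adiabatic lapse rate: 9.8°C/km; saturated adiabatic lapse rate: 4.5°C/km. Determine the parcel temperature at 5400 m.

1400 → 3500 m (dry, 9.8°C/km): ΔT = -9.8 × 2.1 = -20.58°C → T = -8.28°C
3500 → 5400 m (saturated, 4.5°C/km): ΔT = -4.5 × 1.9 = -8.55°C → T = -16.83°C

-16.83°C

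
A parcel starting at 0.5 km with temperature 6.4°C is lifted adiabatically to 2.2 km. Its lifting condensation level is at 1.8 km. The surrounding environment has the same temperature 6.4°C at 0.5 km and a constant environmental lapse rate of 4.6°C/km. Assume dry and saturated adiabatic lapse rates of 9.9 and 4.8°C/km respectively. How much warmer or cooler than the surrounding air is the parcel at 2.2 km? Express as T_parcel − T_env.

Parcel:
  From 500 m to 1800 m (dry): cools by 9.9 × 1.3 = 12.87°C, giving -6.47°C.
  From 1800 m to 2200 m (saturated): cools by 4.8 × 0.4 = 1.92°C, giving -8.39°C.
Environment:
  From 500 m to 2200 m (environment): cools by 4.6 × 1.7 = 7.82°C, giving -1.42°C.
T_parcel − T_env = -8.39 − (-1.42) = -6.97°C

-6.97°C (parcel cooler than environment)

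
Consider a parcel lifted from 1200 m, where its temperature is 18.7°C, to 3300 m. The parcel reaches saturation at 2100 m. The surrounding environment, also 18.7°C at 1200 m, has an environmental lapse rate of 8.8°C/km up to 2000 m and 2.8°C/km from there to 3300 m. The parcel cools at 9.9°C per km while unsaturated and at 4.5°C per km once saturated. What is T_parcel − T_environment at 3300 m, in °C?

Parcel:
  Dry to 2100 m: -9.9 × 0.9 km = -8.91°C, so T = 9.79°C.
  Saturated to 3300 m: -4.5 × 1.2 km = -5.4°C, so T = 4.39°C.
Environment:
  Environment, lower layer to 2000 m: -8.8 × 0.8 km = -7.04°C, so T = 11.66°C.
  Environment, upper layer to 3300 m: -2.8 × 1.3 km = -3.64°C, so T = 8.02°C.
T_parcel − T_env = 4.39 − 8.02 = -3.63°C

-3.63°C (parcel cooler than environment)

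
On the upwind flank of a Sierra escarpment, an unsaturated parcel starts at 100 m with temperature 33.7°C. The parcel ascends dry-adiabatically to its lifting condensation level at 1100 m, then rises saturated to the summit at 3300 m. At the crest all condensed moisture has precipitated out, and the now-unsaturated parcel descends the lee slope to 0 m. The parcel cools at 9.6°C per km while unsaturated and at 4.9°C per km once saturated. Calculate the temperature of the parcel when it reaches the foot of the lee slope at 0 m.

45°C

From 100 m to 1100 m (dry): cools by 9.6 × 1 = 9.6°C, giving 24.1°C.
From 1100 m to 3300 m (saturated): cools by 4.9 × 2.2 = 10.78°C, giving 13.32°C.
From 3300 m to 0 m (dry descent): warms by 9.6 × 3.3 = 31.68°C, giving 45°C.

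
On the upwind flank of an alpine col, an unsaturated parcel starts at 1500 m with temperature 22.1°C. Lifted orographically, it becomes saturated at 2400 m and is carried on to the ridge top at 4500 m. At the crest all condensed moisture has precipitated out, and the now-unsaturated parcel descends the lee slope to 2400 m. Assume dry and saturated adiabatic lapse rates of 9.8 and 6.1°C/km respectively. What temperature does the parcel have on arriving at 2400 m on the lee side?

21.05°C

1500–2400 m, dry: Δz = 0.9 km ⇒ ΔT = -8.82°C; T = 13.28°C
2400–4500 m, saturated: Δz = 2.1 km ⇒ ΔT = -12.81°C; T = 0.47°C
4500–2400 m, dry descent: Δz = 2.1 km ⇒ ΔT = +20.58°C; T = 21.05°C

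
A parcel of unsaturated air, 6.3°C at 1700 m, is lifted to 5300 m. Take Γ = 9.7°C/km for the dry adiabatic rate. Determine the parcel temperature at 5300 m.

-28.62°C

1700 → 5300 m (dry adiabatic, 9.7°C/km): ΔT = -9.7 × 3.6 = -34.92°C → T = -28.62°C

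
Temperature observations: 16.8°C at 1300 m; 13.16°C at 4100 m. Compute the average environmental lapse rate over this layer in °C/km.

1.3°C/km

Γ = −ΔT/Δz = (16.8 − 13.16) / (4100 − 1300) m
  = 3.64°C / 2.8 km = 1.3°C/km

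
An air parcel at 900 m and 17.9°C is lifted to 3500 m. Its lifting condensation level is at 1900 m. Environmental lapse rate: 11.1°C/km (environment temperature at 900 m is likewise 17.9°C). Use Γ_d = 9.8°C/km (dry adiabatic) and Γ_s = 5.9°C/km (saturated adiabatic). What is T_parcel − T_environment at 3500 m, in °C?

+9.62°C (parcel warmer than environment)

Parcel:
  Dry to 1900 m: -9.8 × 1 km = -9.8°C, so T = 8.1°C.
  Saturated to 3500 m: -5.9 × 1.6 km = -9.44°C, so T = -1.34°C.
Environment:
  Environment to 3500 m: -11.1 × 2.6 km = -28.86°C, so T = -10.96°C.
T_parcel − T_env = -1.34 − (-10.96) = +9.62°C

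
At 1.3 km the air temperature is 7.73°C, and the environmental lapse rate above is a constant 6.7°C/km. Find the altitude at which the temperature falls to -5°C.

3.2 km

Height above start = (7.73 − (-5)) / 6.7 = 1.9 km
Altitude = 1300 m + 1900 m = 3200 m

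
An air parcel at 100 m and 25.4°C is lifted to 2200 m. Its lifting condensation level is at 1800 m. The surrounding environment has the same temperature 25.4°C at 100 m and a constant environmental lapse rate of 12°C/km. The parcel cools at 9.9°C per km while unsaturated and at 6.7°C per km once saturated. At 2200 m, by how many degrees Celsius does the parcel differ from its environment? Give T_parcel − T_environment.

+5.69°C (parcel warmer than environment)

Parcel:
  From 100 m to 1800 m (dry): cools by 9.9 × 1.7 = 16.83°C, giving 8.57°C.
  From 1800 m to 2200 m (saturated): cools by 6.7 × 0.4 = 2.68°C, giving 5.89°C.
Environment:
  From 100 m to 2200 m (environment): cools by 12 × 2.1 = 25.2°C, giving 0.2°C.
T_parcel − T_env = 5.89 − 0.2 = +5.69°C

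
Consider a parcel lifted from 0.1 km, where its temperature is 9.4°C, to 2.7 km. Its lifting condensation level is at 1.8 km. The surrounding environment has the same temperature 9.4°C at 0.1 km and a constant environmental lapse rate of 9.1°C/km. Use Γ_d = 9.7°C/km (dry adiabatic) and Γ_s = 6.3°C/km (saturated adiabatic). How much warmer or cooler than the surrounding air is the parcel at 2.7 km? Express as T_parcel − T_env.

+1.5°C (parcel warmer than environment)

Parcel:
  100 → 1800 m (dry, 9.7°C/km): ΔT = -9.7 × 1.7 = -16.49°C → T = -7.09°C
  1800 → 2700 m (saturated, 6.3°C/km): ΔT = -6.3 × 0.9 = -5.67°C → T = -12.76°C
Environment:
  100 → 2700 m (environment, 9.1°C/km): ΔT = -9.1 × 2.6 = -23.66°C → T = -14.26°C
T_parcel − T_env = -12.76 − (-14.26) = +1.5°C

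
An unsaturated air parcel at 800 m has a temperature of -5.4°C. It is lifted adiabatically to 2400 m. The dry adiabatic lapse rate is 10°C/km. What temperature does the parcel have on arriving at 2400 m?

-21.4°C

From 800 m to 2400 m (dry adiabatic): cools by 10 × 1.6 = 16°C, giving -21.4°C.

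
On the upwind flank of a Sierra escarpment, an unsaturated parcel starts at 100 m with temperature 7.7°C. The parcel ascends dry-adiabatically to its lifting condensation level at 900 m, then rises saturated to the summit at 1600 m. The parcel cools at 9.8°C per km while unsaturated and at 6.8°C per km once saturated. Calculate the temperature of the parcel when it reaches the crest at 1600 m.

From 100 m to 900 m (dry): cools by 9.8 × 0.8 = 7.84°C, giving -0.14°C.
From 900 m to 1600 m (saturated): cools by 6.8 × 0.7 = 4.76°C, giving -4.9°C.

-4.9°C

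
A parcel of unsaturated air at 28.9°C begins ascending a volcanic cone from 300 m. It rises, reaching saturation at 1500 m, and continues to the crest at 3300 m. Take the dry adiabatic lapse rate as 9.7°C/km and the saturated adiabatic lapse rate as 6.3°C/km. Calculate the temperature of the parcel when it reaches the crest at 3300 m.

5.92°C

Dry to 1500 m: -9.7 × 1.2 km = -11.64°C, so T = 17.26°C.
Saturated to 3300 m: -6.3 × 1.8 km = -11.34°C, so T = 5.92°C.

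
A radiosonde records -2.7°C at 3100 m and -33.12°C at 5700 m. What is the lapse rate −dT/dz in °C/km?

Γ = −ΔT/Δz = (-2.7 − (-33.12)) / (5700 − 3100) m
  = 30.42°C / 2.6 km = 11.7°C/km

11.7°C/km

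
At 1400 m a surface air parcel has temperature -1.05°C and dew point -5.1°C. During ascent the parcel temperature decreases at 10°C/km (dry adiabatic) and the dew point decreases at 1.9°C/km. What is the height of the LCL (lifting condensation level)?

1900 m

T and T_d converge at 10 − 1.9 = 8.1°C per km
Height above start = (-1.05 − (-5.1)) / 8.1 = 0.5 km
LCL altitude = 1400 m + 500 m = 1900 m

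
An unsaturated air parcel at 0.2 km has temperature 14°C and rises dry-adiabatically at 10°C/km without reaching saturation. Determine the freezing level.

1.6 km

Height above start = (14 − 0) / 10 = 1.4 km
Altitude = 200 m + 1400 m = 1600 m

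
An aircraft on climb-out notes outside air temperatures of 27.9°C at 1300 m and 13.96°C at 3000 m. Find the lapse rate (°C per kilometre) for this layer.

Γ = −ΔT/Δz = (27.9 − 13.96) / (3000 − 1300) m
  = 13.94°C / 1.7 km = 8.2°C/km

8.2°C/km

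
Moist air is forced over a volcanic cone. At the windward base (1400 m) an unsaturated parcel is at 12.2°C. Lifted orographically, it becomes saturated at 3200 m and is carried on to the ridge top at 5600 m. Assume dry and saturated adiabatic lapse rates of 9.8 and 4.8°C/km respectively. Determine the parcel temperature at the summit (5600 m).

Dry to 3200 m: -9.8 × 1.8 km = -17.64°C, so T = -5.44°C.
Saturated to 5600 m: -4.8 × 2.4 km = -11.52°C, so T = -16.96°C.

-16.96°C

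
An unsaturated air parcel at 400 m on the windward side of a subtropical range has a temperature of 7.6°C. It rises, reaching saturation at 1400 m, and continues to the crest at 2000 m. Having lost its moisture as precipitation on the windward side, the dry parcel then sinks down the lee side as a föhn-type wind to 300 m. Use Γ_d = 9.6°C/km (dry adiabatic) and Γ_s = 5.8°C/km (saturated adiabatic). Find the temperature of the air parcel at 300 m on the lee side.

400–1400 m, dry: Δz = 1 km ⇒ ΔT = -9.6°C; T = -2°C
1400–2000 m, saturated: Δz = 0.6 km ⇒ ΔT = -3.48°C; T = -5.48°C
2000–300 m, dry descent: Δz = 1.7 km ⇒ ΔT = +16.32°C; T = 10.84°C

10.84°C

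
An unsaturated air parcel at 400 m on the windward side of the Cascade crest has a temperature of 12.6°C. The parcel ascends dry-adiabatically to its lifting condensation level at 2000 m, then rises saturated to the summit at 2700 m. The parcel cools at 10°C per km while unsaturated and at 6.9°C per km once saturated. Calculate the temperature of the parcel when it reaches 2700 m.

400–2000 m, dry: Δz = 1.6 km ⇒ ΔT = -16°C; T = -3.4°C
2000–2700 m, saturated: Δz = 0.7 km ⇒ ΔT = -4.83°C; T = -8.23°C

-8.23°C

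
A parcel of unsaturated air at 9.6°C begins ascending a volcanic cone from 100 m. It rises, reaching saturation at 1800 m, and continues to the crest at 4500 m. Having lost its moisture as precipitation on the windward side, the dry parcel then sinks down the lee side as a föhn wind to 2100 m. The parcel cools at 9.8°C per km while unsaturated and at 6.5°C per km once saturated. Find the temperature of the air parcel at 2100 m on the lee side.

-1.09°C

100–1800 m, dry: Δz = 1.7 km ⇒ ΔT = -16.66°C; T = -7.06°C
1800–4500 m, saturated: Δz = 2.7 km ⇒ ΔT = -17.55°C; T = -24.61°C
4500–2100 m, dry descent: Δz = 2.4 km ⇒ ΔT = +23.52°C; T = -1.09°C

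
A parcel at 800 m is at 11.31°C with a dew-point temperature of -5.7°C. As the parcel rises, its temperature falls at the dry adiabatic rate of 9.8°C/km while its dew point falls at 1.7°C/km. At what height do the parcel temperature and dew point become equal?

T and T_d converge at 9.8 − 1.7 = 8.1°C per km
Height above start = (11.31 − (-5.7)) / 8.1 = 2.1 km
LCL altitude = 800 m + 2100 m = 2900 m

2900 m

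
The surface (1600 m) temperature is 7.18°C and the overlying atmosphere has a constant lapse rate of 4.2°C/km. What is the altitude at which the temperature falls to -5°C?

Height above start = (7.18 − (-5)) / 4.2 = 2.9 km
Altitude = 1600 m + 2900 m = 4500 m

4500 m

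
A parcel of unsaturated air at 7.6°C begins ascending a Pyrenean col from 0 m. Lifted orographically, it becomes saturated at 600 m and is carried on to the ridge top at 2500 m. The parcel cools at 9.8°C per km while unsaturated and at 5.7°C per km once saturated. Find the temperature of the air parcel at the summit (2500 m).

-9.11°C

0 → 600 m (dry, 9.8°C/km): ΔT = -9.8 × 0.6 = -5.88°C → T = 1.72°C
600 → 2500 m (saturated, 5.7°C/km): ΔT = -5.7 × 1.9 = -10.83°C → T = -9.11°C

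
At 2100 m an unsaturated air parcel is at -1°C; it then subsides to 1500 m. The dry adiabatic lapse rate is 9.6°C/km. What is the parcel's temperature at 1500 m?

2100–1500 m, dry adiabatic: Δz = 0.6 km ⇒ ΔT = +5.76°C; T = 4.76°C

4.76°C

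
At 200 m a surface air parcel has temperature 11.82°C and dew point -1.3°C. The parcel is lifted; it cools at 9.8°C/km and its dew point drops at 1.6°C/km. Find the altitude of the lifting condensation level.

T and T_d converge at 9.8 − 1.6 = 8.2°C per km
Height above start = (11.82 − (-1.3)) / 8.2 = 1.6 km
LCL altitude = 200 m + 1600 m = 1800 m

1800 m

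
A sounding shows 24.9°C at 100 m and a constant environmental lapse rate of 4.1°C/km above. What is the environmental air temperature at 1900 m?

17.52°C

Environmental to 1900 m: -4.1 × 1.8 km = -7.38°C, so T = 17.52°C.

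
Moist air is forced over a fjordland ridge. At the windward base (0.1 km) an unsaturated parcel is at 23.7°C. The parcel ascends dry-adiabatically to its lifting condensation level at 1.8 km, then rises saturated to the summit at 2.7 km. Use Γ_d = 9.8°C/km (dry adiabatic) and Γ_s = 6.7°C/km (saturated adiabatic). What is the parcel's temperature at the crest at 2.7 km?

1.01°C

100 → 1800 m (dry, 9.8°C/km): ΔT = -9.8 × 1.7 = -16.66°C → T = 7.04°C
1800 → 2700 m (saturated, 6.7°C/km): ΔT = -6.7 × 0.9 = -6.03°C → T = 1.01°C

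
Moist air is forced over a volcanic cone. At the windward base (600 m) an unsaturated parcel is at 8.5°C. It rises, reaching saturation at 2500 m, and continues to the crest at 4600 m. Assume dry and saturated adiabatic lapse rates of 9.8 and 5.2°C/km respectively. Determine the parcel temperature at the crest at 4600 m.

-21.04°C

600 → 2500 m (dry, 9.8°C/km): ΔT = -9.8 × 1.9 = -18.62°C → T = -10.12°C
2500 → 4600 m (saturated, 5.2°C/km): ΔT = -5.2 × 2.1 = -10.92°C → T = -21.04°C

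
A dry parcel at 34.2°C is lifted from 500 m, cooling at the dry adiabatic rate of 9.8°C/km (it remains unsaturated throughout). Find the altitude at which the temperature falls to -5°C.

Height above start = (34.2 − (-5)) / 9.8 = 4 km
Altitude = 500 m + 4000 m = 4500 m

4500 m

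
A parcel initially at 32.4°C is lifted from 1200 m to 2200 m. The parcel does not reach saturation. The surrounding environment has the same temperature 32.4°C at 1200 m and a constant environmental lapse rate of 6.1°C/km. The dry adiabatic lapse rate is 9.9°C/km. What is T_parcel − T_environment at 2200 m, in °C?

-3.8°C (parcel cooler than environment)

Parcel:
  1200 → 2200 m (dry, 9.9°C/km): ΔT = -9.9 × 1 = -9.9°C → T = 22.5°C
Environment:
  1200 → 2200 m (environment, 6.1°C/km): ΔT = -6.1 × 1 = -6.1°C → T = 26.3°C
T_parcel − T_env = 22.5 − 26.3 = -3.8°C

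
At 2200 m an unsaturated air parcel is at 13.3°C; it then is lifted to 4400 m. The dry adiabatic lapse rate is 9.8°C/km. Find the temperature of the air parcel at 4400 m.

2200 → 4400 m (dry adiabatic, 9.8°C/km): ΔT = -9.8 × 2.2 = -21.56°C → T = -8.26°C

-8.26°C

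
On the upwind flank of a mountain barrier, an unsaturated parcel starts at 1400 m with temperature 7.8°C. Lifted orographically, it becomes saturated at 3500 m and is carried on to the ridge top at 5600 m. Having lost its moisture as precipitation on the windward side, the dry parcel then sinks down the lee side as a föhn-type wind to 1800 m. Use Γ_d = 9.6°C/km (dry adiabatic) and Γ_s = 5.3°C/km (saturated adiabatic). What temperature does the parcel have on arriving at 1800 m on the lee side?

1400 → 3500 m (dry, 9.6°C/km): ΔT = -9.6 × 2.1 = -20.16°C → T = -12.36°C
3500 → 5600 m (saturated, 5.3°C/km): ΔT = -5.3 × 2.1 = -11.13°C → T = -23.49°C
5600 → 1800 m (dry descent, 9.6°C/km): ΔT = +9.6 × 3.8 = +36.48°C → T = 12.99°C

12.99°C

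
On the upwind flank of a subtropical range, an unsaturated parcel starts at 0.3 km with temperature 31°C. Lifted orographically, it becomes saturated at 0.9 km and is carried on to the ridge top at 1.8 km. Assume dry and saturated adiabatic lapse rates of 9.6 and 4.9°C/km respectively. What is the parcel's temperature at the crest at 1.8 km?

20.83°C

300 → 900 m (dry, 9.6°C/km): ΔT = -9.6 × 0.6 = -5.76°C → T = 25.24°C
900 → 1800 m (saturated, 4.9°C/km): ΔT = -4.9 × 0.9 = -4.41°C → T = 20.83°C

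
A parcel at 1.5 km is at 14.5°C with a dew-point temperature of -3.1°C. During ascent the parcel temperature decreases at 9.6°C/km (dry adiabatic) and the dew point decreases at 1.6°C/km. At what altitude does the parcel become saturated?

T and T_d converge at 9.6 − 1.6 = 8°C per km
Height above start = (14.5 − (-3.1)) / 8 = 2.2 km
LCL altitude = 1500 m + 2200 m = 3700 m

3.7 km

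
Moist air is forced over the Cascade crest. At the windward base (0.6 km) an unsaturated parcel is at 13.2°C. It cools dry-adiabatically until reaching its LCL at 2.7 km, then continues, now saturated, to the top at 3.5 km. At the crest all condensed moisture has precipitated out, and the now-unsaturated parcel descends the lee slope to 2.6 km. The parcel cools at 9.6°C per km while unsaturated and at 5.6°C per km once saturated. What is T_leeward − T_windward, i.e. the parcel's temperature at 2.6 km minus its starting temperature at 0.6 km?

Dry to 2700 m: -9.6 × 2.1 km = -20.16°C, so T = -6.96°C.
Saturated to 3500 m: -5.6 × 0.8 km = -4.48°C, so T = -11.44°C.
Dry descent to 2600 m: +9.6 × 0.9 km = +8.64°C, so T = -2.8°C.
Net change vs windward start: -2.8 − 13.2 = -16°C

-16°C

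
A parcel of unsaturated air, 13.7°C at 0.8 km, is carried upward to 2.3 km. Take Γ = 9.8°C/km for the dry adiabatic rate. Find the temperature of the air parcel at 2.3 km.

-1°C

From 800 m to 2300 m (dry adiabatic): cools by 9.8 × 1.5 = 14.7°C, giving -1°C.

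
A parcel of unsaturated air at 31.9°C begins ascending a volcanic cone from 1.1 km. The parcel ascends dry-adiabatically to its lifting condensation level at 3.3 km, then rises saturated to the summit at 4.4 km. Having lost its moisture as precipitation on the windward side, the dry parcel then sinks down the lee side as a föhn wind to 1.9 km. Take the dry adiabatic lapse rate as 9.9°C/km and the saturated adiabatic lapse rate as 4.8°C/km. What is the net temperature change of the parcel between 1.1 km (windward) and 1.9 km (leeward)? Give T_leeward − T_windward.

-2.31°C

Dry to 3300 m: -9.9 × 2.2 km = -21.78°C, so T = 10.12°C.
Saturated to 4400 m: -4.8 × 1.1 km = -5.28°C, so T = 4.84°C.
Dry descent to 1900 m: +9.9 × 2.5 km = +24.75°C, so T = 29.59°C.
Net change vs windward start: 29.59 − 31.9 = -2.31°C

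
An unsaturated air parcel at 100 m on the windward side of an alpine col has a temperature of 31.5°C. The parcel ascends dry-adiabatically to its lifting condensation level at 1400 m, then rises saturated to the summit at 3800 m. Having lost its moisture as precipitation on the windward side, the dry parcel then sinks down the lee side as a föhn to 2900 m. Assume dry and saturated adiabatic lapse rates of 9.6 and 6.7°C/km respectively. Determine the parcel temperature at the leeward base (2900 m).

Dry to 1400 m: -9.6 × 1.3 km = -12.48°C, so T = 19.02°C.
Saturated to 3800 m: -6.7 × 2.4 km = -16.08°C, so T = 2.94°C.
Dry descent to 2900 m: +9.6 × 0.9 km = +8.64°C, so T = 11.58°C.

11.58°C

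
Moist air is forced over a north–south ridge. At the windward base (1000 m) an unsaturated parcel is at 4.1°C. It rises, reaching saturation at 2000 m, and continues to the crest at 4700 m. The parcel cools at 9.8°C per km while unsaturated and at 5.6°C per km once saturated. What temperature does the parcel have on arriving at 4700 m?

-20.82°C

1000–2000 m, dry: Δz = 1 km ⇒ ΔT = -9.8°C; T = -5.7°C
2000–4700 m, saturated: Δz = 2.7 km ⇒ ΔT = -15.12°C; T = -20.82°C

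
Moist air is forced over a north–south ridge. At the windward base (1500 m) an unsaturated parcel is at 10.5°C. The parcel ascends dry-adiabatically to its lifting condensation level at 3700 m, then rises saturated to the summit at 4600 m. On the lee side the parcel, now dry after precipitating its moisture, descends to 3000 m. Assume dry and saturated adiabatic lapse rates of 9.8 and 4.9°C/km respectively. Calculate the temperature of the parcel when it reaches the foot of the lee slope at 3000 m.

0.21°C

From 1500 m to 3700 m (dry): cools by 9.8 × 2.2 = 21.56°C, giving -11.06°C.
From 3700 m to 4600 m (saturated): cools by 4.9 × 0.9 = 4.41°C, giving -15.47°C.
From 4600 m to 3000 m (dry descent): warms by 9.8 × 1.6 = 15.68°C, giving 0.21°C.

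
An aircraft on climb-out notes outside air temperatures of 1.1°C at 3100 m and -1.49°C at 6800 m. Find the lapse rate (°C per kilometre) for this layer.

0.7°C/km

Γ = −ΔT/Δz = (1.1 − (-1.49)) / (6800 − 3100) m
  = 2.59°C / 3.7 km = 0.7°C/km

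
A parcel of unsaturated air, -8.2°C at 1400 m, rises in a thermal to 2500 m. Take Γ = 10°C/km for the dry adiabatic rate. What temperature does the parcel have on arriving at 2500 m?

-19.2°C

1400–2500 m, dry adiabatic: Δz = 1.1 km ⇒ ΔT = -11°C; T = -19.2°C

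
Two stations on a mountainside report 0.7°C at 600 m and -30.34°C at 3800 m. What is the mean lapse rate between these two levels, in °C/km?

Γ = −ΔT/Δz = (0.7 − (-30.34)) / (3800 − 600) m
  = 31.04°C / 3.2 km = 9.7°C/km

9.7°C/km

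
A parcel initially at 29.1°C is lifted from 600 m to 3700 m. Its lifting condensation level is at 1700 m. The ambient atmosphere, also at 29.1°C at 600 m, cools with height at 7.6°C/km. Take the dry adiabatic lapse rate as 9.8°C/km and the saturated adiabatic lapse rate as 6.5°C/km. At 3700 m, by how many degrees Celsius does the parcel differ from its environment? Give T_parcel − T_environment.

-0.22°C (parcel cooler than environment)

Parcel:
  From 600 m to 1700 m (dry): cools by 9.8 × 1.1 = 10.78°C, giving 18.32°C.
  From 1700 m to 3700 m (saturated): cools by 6.5 × 2 = 13°C, giving 5.32°C.
Environment:
  From 600 m to 3700 m (environment): cools by 7.6 × 3.1 = 23.56°C, giving 5.54°C.
T_parcel − T_env = 5.32 − 5.54 = -0.22°C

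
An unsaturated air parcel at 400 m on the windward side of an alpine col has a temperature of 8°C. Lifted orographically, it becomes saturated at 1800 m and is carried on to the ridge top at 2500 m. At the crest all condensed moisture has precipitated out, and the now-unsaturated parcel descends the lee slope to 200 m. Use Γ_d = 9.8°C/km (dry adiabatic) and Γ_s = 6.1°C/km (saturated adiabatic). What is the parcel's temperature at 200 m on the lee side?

From 400 m to 1800 m (dry): cools by 9.8 × 1.4 = 13.72°C, giving -5.72°C.
From 1800 m to 2500 m (saturated): cools by 6.1 × 0.7 = 4.27°C, giving -9.99°C.
From 2500 m to 200 m (dry descent): warms by 9.8 × 2.3 = 22.54°C, giving 12.55°C.

12.55°C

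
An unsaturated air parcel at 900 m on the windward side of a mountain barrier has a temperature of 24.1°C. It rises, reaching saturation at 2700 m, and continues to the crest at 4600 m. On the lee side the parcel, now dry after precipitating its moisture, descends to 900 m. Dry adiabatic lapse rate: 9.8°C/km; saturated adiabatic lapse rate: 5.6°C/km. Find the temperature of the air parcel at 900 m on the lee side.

32.08°C

900–2700 m, dry: Δz = 1.8 km ⇒ ΔT = -17.64°C; T = 6.46°C
2700–4600 m, saturated: Δz = 1.9 km ⇒ ΔT = -10.64°C; T = -4.18°C
4600–900 m, dry descent: Δz = 3.7 km ⇒ ΔT = +36.26°C; T = 32.08°C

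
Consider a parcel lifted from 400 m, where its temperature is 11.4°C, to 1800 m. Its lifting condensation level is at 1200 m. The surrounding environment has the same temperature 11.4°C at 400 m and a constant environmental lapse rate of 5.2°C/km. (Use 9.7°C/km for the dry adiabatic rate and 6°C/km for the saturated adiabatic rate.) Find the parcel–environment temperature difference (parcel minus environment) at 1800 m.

Parcel:
  From 400 m to 1200 m (dry): cools by 9.7 × 0.8 = 7.76°C, giving 3.64°C.
  From 1200 m to 1800 m (saturated): cools by 6 × 0.6 = 3.6°C, giving 0.04°C.
Environment:
  From 400 m to 1800 m (environment): cools by 5.2 × 1.4 = 7.28°C, giving 4.12°C.
T_parcel − T_env = 0.04 − 4.12 = -4.08°C

-4.08°C (parcel cooler than environment)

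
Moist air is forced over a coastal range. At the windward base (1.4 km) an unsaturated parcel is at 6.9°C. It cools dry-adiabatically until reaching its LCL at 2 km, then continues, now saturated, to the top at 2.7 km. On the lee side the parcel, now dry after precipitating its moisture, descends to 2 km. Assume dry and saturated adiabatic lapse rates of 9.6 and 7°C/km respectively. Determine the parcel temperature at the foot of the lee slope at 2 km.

From 1400 m to 2000 m (dry): cools by 9.6 × 0.6 = 5.76°C, giving 1.14°C.
From 2000 m to 2700 m (saturated): cools by 7 × 0.7 = 4.9°C, giving -3.76°C.
From 2700 m to 2000 m (dry descent): warms by 9.6 × 0.7 = 6.72°C, giving 2.96°C.

2.96°C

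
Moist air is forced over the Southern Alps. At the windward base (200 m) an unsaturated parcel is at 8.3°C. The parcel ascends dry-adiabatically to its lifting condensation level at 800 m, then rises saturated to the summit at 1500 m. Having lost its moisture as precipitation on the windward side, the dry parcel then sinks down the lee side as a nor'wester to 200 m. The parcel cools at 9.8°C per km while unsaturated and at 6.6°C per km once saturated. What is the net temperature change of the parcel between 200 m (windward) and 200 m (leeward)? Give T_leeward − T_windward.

Dry to 800 m: -9.8 × 0.6 km = -5.88°C, so T = 2.42°C.
Saturated to 1500 m: -6.6 × 0.7 km = -4.62°C, so T = -2.2°C.
Dry descent to 200 m: +9.8 × 1.3 km = +12.74°C, so T = 10.54°C.
Net change vs windward start: 10.54 − 8.3 = +2.24°C

+2.24°C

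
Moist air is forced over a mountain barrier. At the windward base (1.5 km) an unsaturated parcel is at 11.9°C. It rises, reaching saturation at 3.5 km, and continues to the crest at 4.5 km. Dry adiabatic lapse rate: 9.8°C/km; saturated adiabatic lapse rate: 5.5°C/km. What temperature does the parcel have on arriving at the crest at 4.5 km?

From 1500 m to 3500 m (dry): cools by 9.8 × 2 = 19.6°C, giving -7.7°C.
From 3500 m to 4500 m (saturated): cools by 5.5 × 1 = 5.5°C, giving -13.2°C.

-13.2°C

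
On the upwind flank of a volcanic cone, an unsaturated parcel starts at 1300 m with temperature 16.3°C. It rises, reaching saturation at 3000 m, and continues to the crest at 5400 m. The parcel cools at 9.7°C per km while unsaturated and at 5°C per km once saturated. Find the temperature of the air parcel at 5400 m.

-12.19°C

Dry to 3000 m: -9.7 × 1.7 km = -16.49°C, so T = -0.19°C.
Saturated to 5400 m: -5 × 2.4 km = -12°C, so T = -12.19°C.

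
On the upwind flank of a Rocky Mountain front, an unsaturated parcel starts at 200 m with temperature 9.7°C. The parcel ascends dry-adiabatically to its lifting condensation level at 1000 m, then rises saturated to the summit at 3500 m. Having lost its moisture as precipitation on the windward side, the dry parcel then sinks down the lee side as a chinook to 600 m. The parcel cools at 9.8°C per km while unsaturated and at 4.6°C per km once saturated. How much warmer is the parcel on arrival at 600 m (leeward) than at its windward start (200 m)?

+9.08°C

Dry to 1000 m: -9.8 × 0.8 km = -7.84°C, so T = 1.86°C.
Saturated to 3500 m: -4.6 × 2.5 km = -11.5°C, so T = -9.64°C.
Dry descent to 600 m: +9.8 × 2.9 km = +28.42°C, so T = 18.78°C.
Net change vs windward start: 18.78 − 9.7 = +9.08°C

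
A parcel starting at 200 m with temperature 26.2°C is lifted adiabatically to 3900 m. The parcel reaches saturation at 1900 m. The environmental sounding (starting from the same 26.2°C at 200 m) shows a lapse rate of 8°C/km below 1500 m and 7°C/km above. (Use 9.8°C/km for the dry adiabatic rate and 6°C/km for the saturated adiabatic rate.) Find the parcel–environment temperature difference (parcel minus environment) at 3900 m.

-1.46°C (parcel cooler than environment)

Parcel:
  Dry to 1900 m: -9.8 × 1.7 km = -16.66°C, so T = 9.54°C.
  Saturated to 3900 m: -6 × 2 km = -12°C, so T = -2.46°C.
Environment:
  Environment, lower layer to 1500 m: -8 × 1.3 km = -10.4°C, so T = 15.8°C.
  Environment, upper layer to 3900 m: -7 × 2.4 km = -16.8°C, so T = -1°C.
T_parcel − T_env = -2.46 − (-1) = -1.46°C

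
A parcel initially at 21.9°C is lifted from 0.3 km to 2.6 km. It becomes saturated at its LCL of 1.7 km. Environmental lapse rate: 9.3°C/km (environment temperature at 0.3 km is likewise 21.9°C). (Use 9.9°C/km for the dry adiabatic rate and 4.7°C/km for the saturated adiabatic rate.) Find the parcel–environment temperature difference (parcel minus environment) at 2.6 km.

Parcel:
  300 → 1700 m (dry, 9.9°C/km): ΔT = -9.9 × 1.4 = -13.86°C → T = 8.04°C
  1700 → 2600 m (saturated, 4.7°C/km): ΔT = -4.7 × 0.9 = -4.23°C → T = 3.81°C
Environment:
  300 → 2600 m (environment, 9.3°C/km): ΔT = -9.3 × 2.3 = -21.39°C → T = 0.51°C
T_parcel − T_env = 3.81 − 0.51 = +3.3°C

+3.3°C (parcel warmer than environment)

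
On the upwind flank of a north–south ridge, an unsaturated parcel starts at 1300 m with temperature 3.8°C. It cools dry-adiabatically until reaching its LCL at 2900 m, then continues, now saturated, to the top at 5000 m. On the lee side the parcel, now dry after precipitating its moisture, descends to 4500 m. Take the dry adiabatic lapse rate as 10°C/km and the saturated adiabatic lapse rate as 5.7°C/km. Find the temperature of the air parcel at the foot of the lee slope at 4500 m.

-19.17°C

1300–2900 m, dry: Δz = 1.6 km ⇒ ΔT = -16°C; T = -12.2°C
2900–5000 m, saturated: Δz = 2.1 km ⇒ ΔT = -11.97°C; T = -24.17°C
5000–4500 m, dry descent: Δz = 0.5 km ⇒ ΔT = +5°C; T = -19.17°C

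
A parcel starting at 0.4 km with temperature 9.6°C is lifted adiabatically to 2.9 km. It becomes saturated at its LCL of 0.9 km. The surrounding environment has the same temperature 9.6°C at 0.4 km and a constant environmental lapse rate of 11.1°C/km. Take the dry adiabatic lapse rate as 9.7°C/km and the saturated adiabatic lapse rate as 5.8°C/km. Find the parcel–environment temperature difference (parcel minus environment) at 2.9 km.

+11.3°C (parcel warmer than environment)

Parcel:
  400 → 900 m (dry, 9.7°C/km): ΔT = -9.7 × 0.5 = -4.85°C → T = 4.75°C
  900 → 2900 m (saturated, 5.8°C/km): ΔT = -5.8 × 2 = -11.6°C → T = -6.85°C
Environment:
  400 → 2900 m (environment, 11.1°C/km): ΔT = -11.1 × 2.5 = -27.75°C → T = -18.15°C
T_parcel − T_env = -6.85 − (-18.15) = +11.3°C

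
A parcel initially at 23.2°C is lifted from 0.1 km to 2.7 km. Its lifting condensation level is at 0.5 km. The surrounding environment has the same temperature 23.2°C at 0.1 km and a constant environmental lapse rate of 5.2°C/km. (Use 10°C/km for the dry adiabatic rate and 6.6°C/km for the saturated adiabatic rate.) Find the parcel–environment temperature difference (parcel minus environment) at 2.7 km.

-5°C (parcel cooler than environment)

Parcel:
  100 → 500 m (dry, 10°C/km): ΔT = -10 × 0.4 = -4°C → T = 19.2°C
  500 → 2700 m (saturated, 6.6°C/km): ΔT = -6.6 × 2.2 = -14.52°C → T = 4.68°C
Environment:
  100 → 2700 m (environment, 5.2°C/km): ΔT = -5.2 × 2.6 = -13.52°C → T = 9.68°C
T_parcel − T_env = 4.68 − 9.68 = -5°C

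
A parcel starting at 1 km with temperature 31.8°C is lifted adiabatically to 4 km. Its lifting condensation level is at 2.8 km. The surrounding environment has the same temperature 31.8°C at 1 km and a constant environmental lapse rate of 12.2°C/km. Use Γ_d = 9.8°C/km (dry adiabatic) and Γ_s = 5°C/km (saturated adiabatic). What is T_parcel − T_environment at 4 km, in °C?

Parcel:
  1000–2800 m, dry: Δz = 1.8 km ⇒ ΔT = -17.64°C; T = 14.16°C
  2800–4000 m, saturated: Δz = 1.2 km ⇒ ΔT = -6°C; T = 8.16°C
Environment:
  1000–4000 m, environment: Δz = 3 km ⇒ ΔT = -36.6°C; T = -4.8°C
T_parcel − T_env = 8.16 − (-4.8) = +12.96°C

+12.96°C (parcel warmer than environment)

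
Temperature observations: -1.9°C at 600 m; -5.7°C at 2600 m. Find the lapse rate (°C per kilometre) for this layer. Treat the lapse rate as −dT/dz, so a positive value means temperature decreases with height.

1.9°C/km

Γ = −ΔT/Δz = (-1.9 − (-5.7)) / (2600 − 600) m
  = 3.8°C / 2 km = 1.9°C/km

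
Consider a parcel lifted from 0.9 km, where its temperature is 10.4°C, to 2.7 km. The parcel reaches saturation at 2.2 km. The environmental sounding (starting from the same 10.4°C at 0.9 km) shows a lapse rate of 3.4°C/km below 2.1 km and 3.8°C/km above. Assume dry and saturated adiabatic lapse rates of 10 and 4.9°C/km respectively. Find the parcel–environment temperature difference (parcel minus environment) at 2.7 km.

Parcel:
  Dry to 2200 m: -10 × 1.3 km = -13°C, so T = -2.6°C.
  Saturated to 2700 m: -4.9 × 0.5 km = -2.45°C, so T = -5.05°C.
Environment:
  Environment, lower layer to 2100 m: -3.4 × 1.2 km = -4.08°C, so T = 6.32°C.
  Environment, upper layer to 2700 m: -3.8 × 0.6 km = -2.28°C, so T = 4.04°C.
T_parcel − T_env = -5.05 − 4.04 = -9.09°C

-9.09°C (parcel cooler than environment)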